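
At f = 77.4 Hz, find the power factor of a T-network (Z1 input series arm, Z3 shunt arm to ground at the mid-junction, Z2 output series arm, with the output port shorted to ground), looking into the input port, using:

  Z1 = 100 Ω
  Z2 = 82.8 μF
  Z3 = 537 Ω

Step 1 — Angular frequency: ω = 2π·f = 2π·77.4 = 486.3 rad/s.
Step 2 — Component impedances:
  Z1: Z = R = 100 Ω
  Z2: Z = 1/(jωC) = -j/(ω·C) = 0 - j24.83 Ω
  Z3: Z = R = 537 Ω
Step 3 — With the output port shorted to ground, the output series arm Z2 runs from the junction to ground; the shunt arm Z3 also runs from the junction to ground. They appear in parallel: Z3 || Z2 = 1.146 - j24.78 Ω.
Step 4 — Series with input arm Z1: Z_in = Z1 + (Z3 || Z2) = 101.1 - j24.78 Ω = 104.1∠-13.8° Ω.
Step 5 — Power factor: PF = cos(φ) = Re(Z)/|Z| = 101.15/104.14 = 0.9713.
Step 6 — Type: Im(Z) = -24.78 ⇒ leading (phase φ = -13.8°).

PF = 0.9713 (leading, φ = -13.8°)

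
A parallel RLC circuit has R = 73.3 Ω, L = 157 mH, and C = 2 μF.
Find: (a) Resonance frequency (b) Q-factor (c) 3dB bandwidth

Step 1 — Resonance: ω₀ = 1/√(LC) = 1/√(0.157·2e-06) = 1785 rad/s.
Step 2 — f₀ = ω₀/(2π) = 284 Hz.
Step 3 — Parallel Q: Q = R/(ω₀L) = 73.3/(1785·0.157) = 0.2616.
Step 4 — Bandwidth: Δω = ω₀/Q = 6821 rad/s; BW = Δω/(2π) = 1086 Hz.

(a) f₀ = 284 Hz  (b) Q = 0.2616  (c) BW = 1086 Hz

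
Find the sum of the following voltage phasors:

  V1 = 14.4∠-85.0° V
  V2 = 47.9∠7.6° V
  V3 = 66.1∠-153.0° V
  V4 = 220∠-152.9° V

Step 1 — Convert each phasor to rectangular form:
  V1 = 14.4·(cos(-85.0°) + j·sin(-85.0°)) = 1.255 - j14.35 V
  V2 = 47.9·(cos(7.6°) + j·sin(7.6°)) = 47.48 + j6.335 V
  V3 = 66.1·(cos(-153.0°) + j·sin(-153.0°)) = -58.9 - j30.01 V
  V4 = 220·(cos(-152.9°) + j·sin(-152.9°)) = -195.8 - j100.2 V
Step 2 — Sum components: V_total = -206 - j138.2 V.
Step 3 — Convert to polar: |V_total| = 248.1 V, ∠V_total = -146.1°.

V_total = 248.1∠-146.1° V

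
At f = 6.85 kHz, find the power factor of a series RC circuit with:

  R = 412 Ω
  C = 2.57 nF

Step 1 — Angular frequency: ω = 2π·f = 2π·6850 = 4.304e+04 rad/s.
Step 2 — Component impedances:
  R: Z = R = 412 Ω
  C: Z = 1/(jωC) = -j/(ω·C) = 0 - j9041 Ω
Step 3 — Series combination: Z_total = R + C = 412 - j9041 Ω = 9050∠-87.4° Ω.
Step 4 — Power factor: PF = cos(φ) = Re(Z)/|Z| = 412/9049.97 = 0.04553.
Step 5 — Type: Im(Z) = -9041 ⇒ leading (phase φ = -87.4°).

PF = 0.04553 (leading, φ = -87.4°)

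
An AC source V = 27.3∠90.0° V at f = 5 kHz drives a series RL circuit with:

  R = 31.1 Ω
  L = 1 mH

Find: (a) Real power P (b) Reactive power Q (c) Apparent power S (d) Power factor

Step 1 — Angular frequency: ω = 2π·f = 2π·5000 = 3.142e+04 rad/s.
Step 2 — Component impedances:
  R: Z = R = 31.1 Ω
  L: Z = jωL = j·3.142e+04·0.001 = 0 + j31.42 Ω
Step 3 — Series combination: Z_total = R + L = 31.1 + j31.42 Ω = 44.21∠45.3° Ω.
Step 4 — Source phasor: V = 27.3∠90.0° V = 0 + j27.3 V.
Step 5 — Current: I = V / Z = 0.4389 + j0.4345 A = 0.6176∠44.7° A.
Step 6 — Complex power: S = V·I* = 11.86 + j11.98 VA.
Step 7 — Real power: P = Re(S) = 11.86 W.
Step 8 — Reactive power: Q = Im(S) = 11.98 VAR.
Step 9 — Apparent power: |S| = 16.86 VA.
Step 10 — Power factor: PF = P/|S| = 0.7035 (lagging).

(a) P = 11.86 W  (b) Q = 11.98 VAR  (c) S = 16.86 VA  (d) PF = 0.7035 (lagging)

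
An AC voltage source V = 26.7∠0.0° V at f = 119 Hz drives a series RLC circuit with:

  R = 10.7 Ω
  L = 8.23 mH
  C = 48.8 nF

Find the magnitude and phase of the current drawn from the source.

Step 1 — Angular frequency: ω = 2π·f = 2π·119 = 747.7 rad/s.
Step 2 — Component impedances:
  R: Z = R = 10.7 Ω
  L: Z = jωL = j·747.7·0.00823 = 0 + j6.154 Ω
  C: Z = 1/(jωC) = -j/(ω·C) = 0 - j2.741e+04 Ω
Step 3 — Series combination: Z_total = R + L + C = 10.7 - j2.74e+04 Ω = 2.74e+04∠-90.0° Ω.
Step 4 — Source phasor: V = 26.7∠0.0° V = 26.7 V.
Step 5 — Ohm's law: I = V / Z_total = (26.7) / (10.7 - j2.74e+04) = 3.805e-07 + j0.0009744 A.
Step 6 — Convert to polar: |I| = 0.0009744 A, ∠I = 90.0°.

I = 0.0009744∠90.0° A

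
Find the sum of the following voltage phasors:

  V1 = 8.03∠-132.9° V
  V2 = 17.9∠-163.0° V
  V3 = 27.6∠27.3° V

Step 1 — Convert each phasor to rectangular form:
  V1 = 8.03·(cos(-132.9°) + j·sin(-132.9°)) = -5.466 - j5.882 V
  V2 = 17.9·(cos(-163.0°) + j·sin(-163.0°)) = -17.12 - j5.233 V
  V3 = 27.6·(cos(27.3°) + j·sin(27.3°)) = 24.53 + j12.66 V
Step 2 — Sum components: V_total = 1.942 + j1.543 V.
Step 3 — Convert to polar: |V_total| = 2.48 V, ∠V_total = 38.5°.

V_total = 2.48∠38.5° V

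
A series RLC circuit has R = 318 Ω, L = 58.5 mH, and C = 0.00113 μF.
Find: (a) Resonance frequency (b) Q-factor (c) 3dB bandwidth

Step 1 — Resonance condition Im(Z)=0 gives ω₀ = 1/√(LC).
Step 2 — ω₀ = 1/√(0.0585·1.13e-09) = 1.23e+05 rad/s.
Step 3 — f₀ = ω₀/(2π) = 1.958e+04 Hz.
Step 4 — Series Q: Q = ω₀L/R = 1.23e+05·0.0585/318 = 22.63.
Step 5 — 3dB bandwidth: Δω = ω₀/Q = 5436 rad/s; BW = Δω/(2π) = 865.1 Hz.

(a) f₀ = 1.958e+04 Hz  (b) Q = 22.63  (c) BW = 865.1 Hz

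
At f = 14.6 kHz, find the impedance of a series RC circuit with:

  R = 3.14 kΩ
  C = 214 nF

Step 1 — Angular frequency: ω = 2π·f = 2π·1.46e+04 = 9.173e+04 rad/s.
Step 2 — Component impedances:
  R: Z = R = 3140 Ω
  C: Z = 1/(jωC) = -j/(ω·C) = 0 - j50.94 Ω
Step 3 — Series combination: Z_total = R + C = 3140 - j50.94 Ω = 3140∠-0.9° Ω.

Z = 3140 - j50.94 Ω = 3140∠-0.9° Ω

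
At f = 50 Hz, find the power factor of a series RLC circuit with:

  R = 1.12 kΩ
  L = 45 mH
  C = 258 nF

Step 1 — Angular frequency: ω = 2π·f = 2π·50 = 314.2 rad/s.
Step 2 — Component impedances:
  R: Z = R = 1120 Ω
  L: Z = jωL = j·314.2·0.045 = 0 + j14.14 Ω
  C: Z = 1/(jωC) = -j/(ω·C) = 0 - j1.234e+04 Ω
Step 3 — Series combination: Z_total = R + L + C = 1120 - j1.232e+04 Ω = 1.237e+04∠-84.8° Ω.
Step 4 — Power factor: PF = cos(φ) = Re(Z)/|Z| = 1120/12374 = 0.09051.
Step 5 — Type: Im(Z) = -1.232e+04 ⇒ leading (phase φ = -84.8°).

PF = 0.09051 (leading, φ = -84.8°)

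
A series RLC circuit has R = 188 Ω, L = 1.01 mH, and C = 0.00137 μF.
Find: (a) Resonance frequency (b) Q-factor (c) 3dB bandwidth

Step 1 — Resonance: ω₀ = 1/√(LC) = 1/√(0.00101·1.37e-09) = 8.501e+05 rad/s.
Step 2 — f₀ = ω₀/(2π) = 1.353e+05 Hz.
Step 3 — Series Q: Q = ω₀L/R = 8.501e+05·0.00101/188 = 4.567.
Step 4 — Bandwidth: Δω = ω₀/Q = 1.861e+05 rad/s; BW = Δω/(2π) = 2.962e+04 Hz.

(a) f₀ = 1.353e+05 Hz  (b) Q = 4.567  (c) BW = 2.962e+04 Hz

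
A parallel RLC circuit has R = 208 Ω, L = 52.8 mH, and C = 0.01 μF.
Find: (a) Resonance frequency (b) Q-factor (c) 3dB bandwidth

Step 1 — Resonance: ω₀ = 1/√(LC) = 1/√(0.0528·1e-08) = 4.352e+04 rad/s.
Step 2 — f₀ = ω₀/(2π) = 6926 Hz.
Step 3 — Parallel Q: Q = R/(ω₀L) = 208/(4.352e+04·0.0528) = 0.09052.
Step 4 — Bandwidth: Δω = ω₀/Q = 4.808e+05 rad/s; BW = Δω/(2π) = 7.652e+04 Hz.

(a) f₀ = 6926 Hz  (b) Q = 0.09052  (c) BW = 7.652e+04 Hz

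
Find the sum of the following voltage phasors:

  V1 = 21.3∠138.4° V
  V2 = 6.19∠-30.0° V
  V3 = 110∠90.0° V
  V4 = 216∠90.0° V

Step 1 — Convert each phasor to rectangular form:
  V1 = 21.3·(cos(138.4°) + j·sin(138.4°)) = -15.93 + j14.14 V
  V2 = 6.19·(cos(-30.0°) + j·sin(-30.0°)) = 5.361 - j3.095 V
  V3 = 110·(cos(90.0°) + j·sin(90.0°)) = 0 + j110 V
  V4 = 216·(cos(90.0°) + j·sin(90.0°)) = 0 + j216 V
Step 2 — Sum components: V_total = -10.57 + j337 V.
Step 3 — Convert to polar: |V_total| = 337.2 V, ∠V_total = 91.8°.

V_total = 337.2∠91.8° V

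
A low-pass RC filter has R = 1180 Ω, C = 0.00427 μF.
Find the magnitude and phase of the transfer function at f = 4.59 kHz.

Step 1 — Angular frequency: ω = 2π·4590 = 2.884e+04 rad/s.
Step 2 — Transfer function: H(jω) = 1/(1 + jωRC).
Step 3 — Denominator: 1 + jωRC = 1 + j·2.884e+04·1180·4.27e-09 = 1 + j0.1453.
Step 4 — H = 0.9793 - j0.1423.
Step 5 — Magnitude: |H| = 0.9896 (-0.1 dB); phase: φ = -8.3°.

|H| = 0.9896 (-0.1 dB), φ = -8.3°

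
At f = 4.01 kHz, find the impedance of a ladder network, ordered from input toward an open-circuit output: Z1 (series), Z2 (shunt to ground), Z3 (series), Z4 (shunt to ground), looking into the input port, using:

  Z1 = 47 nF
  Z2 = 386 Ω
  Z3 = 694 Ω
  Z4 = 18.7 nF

Step 1 — Angular frequency: ω = 2π·f = 2π·4010 = 2.52e+04 rad/s.
Step 2 — Component impedances:
  Z1: Z = 1/(jωC) = -j/(ω·C) = 0 - j844.5 Ω
  Z2: Z = R = 386 Ω
  Z3: Z = R = 694 Ω
  Z4: Z = 1/(jωC) = -j/(ω·C) = 0 - j2122 Ω
Step 3 — Ladder network (open output): work backward from the far end, alternating series and parallel combinations. Z_in = 357.6 - j900.2 Ω = 968.7∠-68.3° Ω.

Z = 357.6 - j900.2 Ω = 968.7∠-68.3° Ω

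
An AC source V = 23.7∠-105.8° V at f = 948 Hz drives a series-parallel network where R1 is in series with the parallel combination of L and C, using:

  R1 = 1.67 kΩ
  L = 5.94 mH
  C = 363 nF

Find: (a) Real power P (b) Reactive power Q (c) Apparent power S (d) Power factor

Step 1 — Angular frequency: ω = 2π·f = 2π·948 = 5956 rad/s.
Step 2 — Component impedances:
  R1: Z = R = 1670 Ω
  L: Z = jωL = j·5956·0.00594 = 0 + j35.38 Ω
  C: Z = 1/(jωC) = -j/(ω·C) = 0 - j462.5 Ω
Step 3 — Parallel branch: L || C = 1/(1/L + 1/C) = 0 + j38.31 Ω.
Step 4 — Series with R1: Z_total = R1 + (L || C) = 1670 + j38.31 Ω = 1670∠1.3° Ω.
Step 5 — Source phasor: V = 23.7∠-105.8° V = -6.453 - j22.8 V.
Step 6 — Current: I = V / Z = -0.004175 - j0.01356 A = 0.01419∠-107.1° A.
Step 7 — Complex power: S = V·I* = 0.3362 + j0.007712 VA.
Step 8 — Real power: P = Re(S) = 0.3362 W.
Step 9 — Reactive power: Q = Im(S) = 0.007712 VAR.
Step 10 — Apparent power: |S| = 0.3363 VA.
Step 11 — Power factor: PF = P/|S| = 0.9997 (lagging).

(a) P = 0.3362 W  (b) Q = 0.007712 VAR  (c) S = 0.3363 VA  (d) PF = 0.9997 (lagging)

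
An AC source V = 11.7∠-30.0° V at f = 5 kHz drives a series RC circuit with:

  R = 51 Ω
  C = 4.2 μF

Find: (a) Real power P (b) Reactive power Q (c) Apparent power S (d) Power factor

Step 1 — Angular frequency: ω = 2π·f = 2π·5000 = 3.142e+04 rad/s.
Step 2 — Component impedances:
  R: Z = R = 51 Ω
  C: Z = 1/(jωC) = -j/(ω·C) = 0 - j7.579 Ω
Step 3 — Series combination: Z_total = R + C = 51 - j7.579 Ω = 51.56∠-8.5° Ω.
Step 4 — Source phasor: V = 11.7∠-30.0° V = 10.13 - j5.85 V.
Step 5 — Current: I = V / Z = 0.2111 - j0.08334 A = 0.2269∠-21.5° A.
Step 6 — Complex power: S = V·I* = 2.626 - j0.3903 VA.
Step 7 — Real power: P = Re(S) = 2.626 W.
Step 8 — Reactive power: Q = Im(S) = -0.3903 VAR.
Step 9 — Apparent power: |S| = 2.655 VA.
Step 10 — Power factor: PF = P/|S| = 0.9891 (leading).

(a) P = 2.626 W  (b) Q = -0.3903 VAR  (c) S = 2.655 VA  (d) PF = 0.9891 (leading)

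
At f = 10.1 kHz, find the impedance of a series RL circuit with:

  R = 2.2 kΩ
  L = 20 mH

Step 1 — Angular frequency: ω = 2π·f = 2π·1.01e+04 = 6.346e+04 rad/s.
Step 2 — Component impedances:
  R: Z = R = 2200 Ω
  L: Z = jωL = j·6.346e+04·0.02 = 0 + j1269 Ω
Step 3 — Series combination: Z_total = R + L = 2200 + j1269 Ω = 2540∠30.0° Ω.

Z = 2200 + j1269 Ω = 2540∠30.0° Ω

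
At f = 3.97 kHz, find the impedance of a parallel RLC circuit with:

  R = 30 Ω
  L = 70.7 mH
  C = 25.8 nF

Step 1 — Angular frequency: ω = 2π·f = 2π·3970 = 2.494e+04 rad/s.
Step 2 — Component impedances:
  R: Z = R = 30 Ω
  L: Z = jωL = j·2.494e+04·0.0707 = 0 + j1764 Ω
  C: Z = 1/(jωC) = -j/(ω·C) = 0 - j1554 Ω
Step 3 — Parallel combination: 1/Z_total = 1/R + 1/L + 1/C; Z_total = 30 - j0.06887 Ω = 30∠-0.1° Ω.

Z = 30 - j0.06887 Ω = 30∠-0.1° Ω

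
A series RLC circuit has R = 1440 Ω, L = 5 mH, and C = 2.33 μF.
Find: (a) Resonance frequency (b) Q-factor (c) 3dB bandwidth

Step 1 — Resonance: ω₀ = 1/√(LC) = 1/√(0.005·2.33e-06) = 9265 rad/s.
Step 2 — f₀ = ω₀/(2π) = 1475 Hz.
Step 3 — Series Q: Q = ω₀L/R = 9265·0.005/1440 = 0.03217.
Step 4 — Bandwidth: Δω = ω₀/Q = 2.88e+05 rad/s; BW = Δω/(2π) = 4.584e+04 Hz.

(a) f₀ = 1475 Hz  (b) Q = 0.03217  (c) BW = 4.584e+04 Hz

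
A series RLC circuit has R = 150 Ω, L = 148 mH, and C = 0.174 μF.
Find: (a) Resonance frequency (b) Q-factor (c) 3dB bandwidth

Step 1 — Resonance condition Im(Z)=0 gives ω₀ = 1/√(LC).
Step 2 — ω₀ = 1/√(0.148·1.74e-07) = 6232 rad/s.
Step 3 — f₀ = ω₀/(2π) = 991.8 Hz.
Step 4 — Series Q: Q = ω₀L/R = 6232·0.148/150 = 6.148.
Step 5 — 3dB bandwidth: Δω = ω₀/Q = 1014 rad/s; BW = Δω/(2π) = 161.3 Hz.

(a) f₀ = 991.8 Hz  (b) Q = 6.148  (c) BW = 161.3 Hz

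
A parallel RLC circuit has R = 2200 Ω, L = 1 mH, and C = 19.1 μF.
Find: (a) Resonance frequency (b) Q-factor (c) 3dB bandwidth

Step 1 — Resonance: ω₀ = 1/√(LC) = 1/√(0.001·1.91e-05) = 7236 rad/s.
Step 2 — f₀ = ω₀/(2π) = 1152 Hz.
Step 3 — Parallel Q: Q = R/(ω₀L) = 2200/(7236·0.001) = 304.
Step 4 — Bandwidth: Δω = ω₀/Q = 23.8 rad/s; BW = Δω/(2π) = 3.788 Hz.

(a) f₀ = 1152 Hz  (b) Q = 304  (c) BW = 3.788 Hz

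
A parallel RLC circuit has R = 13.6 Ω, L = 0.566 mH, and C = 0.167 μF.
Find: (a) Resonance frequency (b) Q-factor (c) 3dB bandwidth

Step 1 — Resonance: ω₀ = 1/√(LC) = 1/√(0.000566·1.67e-07) = 1.029e+05 rad/s.
Step 2 — f₀ = ω₀/(2π) = 1.637e+04 Hz.
Step 3 — Parallel Q: Q = R/(ω₀L) = 13.6/(1.029e+05·0.000566) = 0.2336.
Step 4 — Bandwidth: Δω = ω₀/Q = 4.403e+05 rad/s; BW = Δω/(2π) = 7.008e+04 Hz.

(a) f₀ = 1.637e+04 Hz  (b) Q = 0.2336  (c) BW = 7.008e+04 Hz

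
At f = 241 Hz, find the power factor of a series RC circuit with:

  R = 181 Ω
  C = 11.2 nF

Step 1 — Angular frequency: ω = 2π·f = 2π·241 = 1514 rad/s.
Step 2 — Component impedances:
  R: Z = R = 181 Ω
  C: Z = 1/(jωC) = -j/(ω·C) = 0 - j5.896e+04 Ω
Step 3 — Series combination: Z_total = R + C = 181 - j5.896e+04 Ω = 5.896e+04∠-89.8° Ω.
Step 4 — Power factor: PF = cos(φ) = Re(Z)/|Z| = 181/5.896e+04 = 0.00307.
Step 5 — Type: Im(Z) = -5.896e+04 ⇒ leading (phase φ = -89.8°).

PF = 0.00307 (leading, φ = -89.8°)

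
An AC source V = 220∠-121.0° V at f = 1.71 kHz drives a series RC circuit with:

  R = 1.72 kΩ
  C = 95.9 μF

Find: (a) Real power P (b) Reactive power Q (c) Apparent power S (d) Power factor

Step 1 — Angular frequency: ω = 2π·f = 2π·1710 = 1.074e+04 rad/s.
Step 2 — Component impedances:
  R: Z = R = 1720 Ω
  C: Z = 1/(jωC) = -j/(ω·C) = 0 - j0.9705 Ω
Step 3 — Series combination: Z_total = R + C = 1720 - j0.9705 Ω = 1720∠-0.0° Ω.
Step 4 — Source phasor: V = 220∠-121.0° V = -113.3 - j188.6 V.
Step 5 — Current: I = V / Z = -0.06582 - j0.1097 A = 0.1279∠-121.0° A.
Step 6 — Complex power: S = V·I* = 28.14 - j0.01588 VA.
Step 7 — Real power: P = Re(S) = 28.14 W.
Step 8 — Reactive power: Q = Im(S) = -0.01588 VAR.
Step 9 — Apparent power: |S| = 28.14 VA.
Step 10 — Power factor: PF = P/|S| = 1 (leading).

(a) P = 28.14 W  (b) Q = -0.01588 VAR  (c) S = 28.14 VA  (d) PF = 1 (leading)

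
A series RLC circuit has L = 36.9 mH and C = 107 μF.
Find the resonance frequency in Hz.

Step 1 — Resonance condition Im(Z)=0 gives ω₀ = 1/√(LC).
Step 2 — ω₀ = 1/√(0.0369·0.000107) = 503.3 rad/s.
Step 3 — f₀ = ω₀/(2π) = 80.1 Hz.

f₀ = 80.1 Hz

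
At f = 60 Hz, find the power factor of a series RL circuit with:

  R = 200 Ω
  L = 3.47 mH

Step 1 — Angular frequency: ω = 2π·f = 2π·60 = 377 rad/s.
Step 2 — Component impedances:
  R: Z = R = 200 Ω
  L: Z = jωL = j·377·0.00347 = 0 + j1.308 Ω
Step 3 — Series combination: Z_total = R + L = 200 + j1.308 Ω = 200∠0.4° Ω.
Step 4 — Power factor: PF = cos(φ) = Re(Z)/|Z| = 200/200 = 1.
Step 5 — Type: Im(Z) = 1.308 ⇒ lagging (phase φ = 0.4°).

PF = 1 (lagging, φ = 0.4°)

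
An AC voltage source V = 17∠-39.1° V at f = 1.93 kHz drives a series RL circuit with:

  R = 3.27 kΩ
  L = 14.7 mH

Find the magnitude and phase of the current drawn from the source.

Step 1 — Angular frequency: ω = 2π·f = 2π·1930 = 1.213e+04 rad/s.
Step 2 — Component impedances:
  R: Z = R = 3270 Ω
  L: Z = jωL = j·1.213e+04·0.0147 = 0 + j178.3 Ω
Step 3 — Series combination: Z_total = R + L = 3270 + j178.3 Ω = 3275∠3.1° Ω.
Step 4 — Source phasor: V = 17∠-39.1° V = 13.19 - j10.72 V.
Step 5 — Ohm's law: I = V / Z_total = (13.19 - j10.72) / (3270 + j178.3) = 0.003844 - j0.003488 A.
Step 6 — Convert to polar: |I| = 0.005191 A, ∠I = -42.2°.

I = 0.005191∠-42.2° A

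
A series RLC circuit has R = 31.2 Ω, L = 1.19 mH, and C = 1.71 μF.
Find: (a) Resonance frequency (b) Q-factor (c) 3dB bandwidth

Step 1 — Resonance condition Im(Z)=0 gives ω₀ = 1/√(LC).
Step 2 — ω₀ = 1/√(0.00119·1.71e-06) = 2.217e+04 rad/s.
Step 3 — f₀ = ω₀/(2π) = 3528 Hz.
Step 4 — Series Q: Q = ω₀L/R = 2.217e+04·0.00119/31.2 = 0.8455.
Step 5 — 3dB bandwidth: Δω = ω₀/Q = 2.622e+04 rad/s; BW = Δω/(2π) = 4173 Hz.

(a) f₀ = 3528 Hz  (b) Q = 0.8455  (c) BW = 4173 Hz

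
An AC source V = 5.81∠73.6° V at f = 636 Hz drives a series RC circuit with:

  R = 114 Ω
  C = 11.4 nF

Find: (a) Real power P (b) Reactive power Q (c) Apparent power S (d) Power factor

Step 1 — Angular frequency: ω = 2π·f = 2π·636 = 3996 rad/s.
Step 2 — Component impedances:
  R: Z = R = 114 Ω
  C: Z = 1/(jωC) = -j/(ω·C) = 0 - j2.195e+04 Ω
Step 3 — Series combination: Z_total = R + C = 114 - j2.195e+04 Ω = 2.195e+04∠-89.7° Ω.
Step 4 — Source phasor: V = 5.81∠73.6° V = 1.64 + j5.574 V.
Step 5 — Current: I = V / Z = -0.0002535 + j7.605e-05 A = 0.0002647∠163.3° A.
Step 6 — Complex power: S = V·I* = 7.986e-06 - j0.001538 VA.
Step 7 — Real power: P = Re(S) = 7.986e-06 W.
Step 8 — Reactive power: Q = Im(S) = -0.001538 VAR.
Step 9 — Apparent power: |S| = 0.001538 VA.
Step 10 — Power factor: PF = P/|S| = 0.005193 (leading).

(a) P = 7.986e-06 W  (b) Q = -0.001538 VAR  (c) S = 0.001538 VA  (d) PF = 0.005193 (leading)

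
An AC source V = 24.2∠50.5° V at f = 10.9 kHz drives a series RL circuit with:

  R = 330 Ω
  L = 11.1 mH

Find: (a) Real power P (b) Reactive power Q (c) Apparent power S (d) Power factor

Step 1 — Angular frequency: ω = 2π·f = 2π·1.09e+04 = 6.849e+04 rad/s.
Step 2 — Component impedances:
  R: Z = R = 330 Ω
  L: Z = jωL = j·6.849e+04·0.0111 = 0 + j760.2 Ω
Step 3 — Series combination: Z_total = R + L = 330 + j760.2 Ω = 828.7∠66.5° Ω.
Step 4 — Source phasor: V = 24.2∠50.5° V = 15.39 + j18.67 V.
Step 5 — Current: I = V / Z = 0.02806 - j0.008066 A = 0.0292∠-16.0° A.
Step 6 — Complex power: S = V·I* = 0.2814 + j0.6482 VA.
Step 7 — Real power: P = Re(S) = 0.2814 W.
Step 8 — Reactive power: Q = Im(S) = 0.6482 VAR.
Step 9 — Apparent power: |S| = 0.7067 VA.
Step 10 — Power factor: PF = P/|S| = 0.3982 (lagging).

(a) P = 0.2814 W  (b) Q = 0.6482 VAR  (c) S = 0.7067 VA  (d) PF = 0.3982 (lagging)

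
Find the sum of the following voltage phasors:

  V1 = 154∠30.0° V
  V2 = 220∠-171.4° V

Step 1 — Convert each phasor to rectangular form:
  V1 = 154·(cos(30.0°) + j·sin(30.0°)) = 133.4 + j77 V
  V2 = 220·(cos(-171.4°) + j·sin(-171.4°)) = -217.5 - j32.9 V
Step 2 — Sum components: V_total = -84.16 + j44.1 V.
Step 3 — Convert to polar: |V_total| = 95.01 V, ∠V_total = 152.3°.

V_total = 95.01∠152.3° V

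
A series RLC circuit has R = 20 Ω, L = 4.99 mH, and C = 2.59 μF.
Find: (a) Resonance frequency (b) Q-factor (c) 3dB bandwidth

Step 1 — Resonance: ω₀ = 1/√(LC) = 1/√(0.00499·2.59e-06) = 8796 rad/s.
Step 2 — f₀ = ω₀/(2π) = 1400 Hz.
Step 3 — Series Q: Q = ω₀L/R = 8796·0.00499/20 = 2.195.
Step 4 — Bandwidth: Δω = ω₀/Q = 4008 rad/s; BW = Δω/(2π) = 637.9 Hz.

(a) f₀ = 1400 Hz  (b) Q = 2.195  (c) BW = 637.9 Hz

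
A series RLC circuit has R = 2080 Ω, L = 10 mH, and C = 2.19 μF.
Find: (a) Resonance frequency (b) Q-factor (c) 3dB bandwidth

Step 1 — Resonance condition Im(Z)=0 gives ω₀ = 1/√(LC).
Step 2 — ω₀ = 1/√(0.01·2.19e-06) = 6757 rad/s.
Step 3 — f₀ = ω₀/(2π) = 1075 Hz.
Step 4 — Series Q: Q = ω₀L/R = 6757·0.01/2080 = 0.03249.
Step 5 — 3dB bandwidth: Δω = ω₀/Q = 2.08e+05 rad/s; BW = Δω/(2π) = 3.31e+04 Hz.

(a) f₀ = 1075 Hz  (b) Q = 0.03249  (c) BW = 3.31e+04 Hz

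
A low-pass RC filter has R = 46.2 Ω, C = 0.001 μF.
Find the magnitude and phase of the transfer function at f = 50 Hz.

Step 1 — Angular frequency: ω = 2π·50 = 314.2 rad/s.
Step 2 — Transfer function: H(jω) = 1/(1 + jωRC).
Step 3 — Denominator: 1 + jωRC = 1 + j·314.2·46.2·1e-09 = 1 + j1.451e-05.
Step 4 — H = 1 - j1.451e-05.
Step 5 — Magnitude: |H| = 1 (-0.0 dB); phase: φ = -0.0°.

|H| = 1 (-0.0 dB), φ = -0.0°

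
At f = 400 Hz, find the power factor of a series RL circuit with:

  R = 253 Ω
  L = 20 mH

Step 1 — Angular frequency: ω = 2π·f = 2π·400 = 2513 rad/s.
Step 2 — Component impedances:
  R: Z = R = 253 Ω
  L: Z = jωL = j·2513·0.02 = 0 + j50.27 Ω
Step 3 — Series combination: Z_total = R + L = 253 + j50.27 Ω = 257.9∠11.2° Ω.
Step 4 — Power factor: PF = cos(φ) = Re(Z)/|Z| = 253/257.94 = 0.9808.
Step 5 — Type: Im(Z) = 50.27 ⇒ lagging (phase φ = 11.2°).

PF = 0.9808 (lagging, φ = 11.2°)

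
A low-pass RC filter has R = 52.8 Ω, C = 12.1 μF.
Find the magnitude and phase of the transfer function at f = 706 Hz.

Step 1 — Angular frequency: ω = 2π·706 = 4436 rad/s.
Step 2 — Transfer function: H(jω) = 1/(1 + jωRC).
Step 3 — Denominator: 1 + jωRC = 1 + j·4436·52.8·1.21e-05 = 1 + j2.834.
Step 4 — H = 0.1107 - j0.3138.
Step 5 — Magnitude: |H| = 0.3327 (-9.6 dB); phase: φ = -70.6°.

|H| = 0.3327 (-9.6 dB), φ = -70.6°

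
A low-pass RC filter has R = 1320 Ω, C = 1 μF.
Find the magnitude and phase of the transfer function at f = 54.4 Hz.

Step 1 — Angular frequency: ω = 2π·54.4 = 341.8 rad/s.
Step 2 — Transfer function: H(jω) = 1/(1 + jωRC).
Step 3 — Denominator: 1 + jωRC = 1 + j·341.8·1320·1e-06 = 1 + j0.4512.
Step 4 — H = 0.8309 - j0.3749.
Step 5 — Magnitude: |H| = 0.9115 (-0.8 dB); phase: φ = -24.3°.

|H| = 0.9115 (-0.8 dB), φ = -24.3°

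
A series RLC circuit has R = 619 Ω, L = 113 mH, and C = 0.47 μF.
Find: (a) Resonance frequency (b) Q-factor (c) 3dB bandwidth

Step 1 — Resonance: ω₀ = 1/√(LC) = 1/√(0.113·4.7e-07) = 4339 rad/s.
Step 2 — f₀ = ω₀/(2π) = 690.6 Hz.
Step 3 — Series Q: Q = ω₀L/R = 4339·0.113/619 = 0.7921.
Step 4 — Bandwidth: Δω = ω₀/Q = 5478 rad/s; BW = Δω/(2π) = 871.8 Hz.

(a) f₀ = 690.6 Hz  (b) Q = 0.7921  (c) BW = 871.8 Hz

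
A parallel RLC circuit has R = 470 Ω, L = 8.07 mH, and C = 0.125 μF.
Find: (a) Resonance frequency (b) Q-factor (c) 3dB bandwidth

Step 1 — Resonance: ω₀ = 1/√(LC) = 1/√(0.00807·1.25e-07) = 3.149e+04 rad/s.
Step 2 — f₀ = ω₀/(2π) = 5011 Hz.
Step 3 — Parallel Q: Q = R/(ω₀L) = 470/(3.149e+04·0.00807) = 1.85.
Step 4 — Bandwidth: Δω = ω₀/Q = 1.702e+04 rad/s; BW = Δω/(2π) = 2709 Hz.

(a) f₀ = 5011 Hz  (b) Q = 1.85  (c) BW = 2709 Hz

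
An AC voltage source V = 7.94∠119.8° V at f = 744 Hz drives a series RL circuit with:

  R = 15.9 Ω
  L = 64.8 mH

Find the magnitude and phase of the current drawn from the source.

Step 1 — Angular frequency: ω = 2π·f = 2π·744 = 4675 rad/s.
Step 2 — Component impedances:
  R: Z = R = 15.9 Ω
  L: Z = jωL = j·4675·0.0648 = 0 + j302.9 Ω
Step 3 — Series combination: Z_total = R + L = 15.9 + j302.9 Ω = 303.3∠87.0° Ω.
Step 4 — Source phasor: V = 7.94∠119.8° V = -3.946 + j6.89 V.
Step 5 — Ohm's law: I = V / Z_total = (-3.946 + j6.89) / (15.9 + j302.9) = 0.022 + j0.01418 A.
Step 6 — Convert to polar: |I| = 0.02618 A, ∠I = 32.8°.

I = 0.02618∠32.8° A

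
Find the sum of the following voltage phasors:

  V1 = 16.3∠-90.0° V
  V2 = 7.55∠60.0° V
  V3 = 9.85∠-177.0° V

Step 1 — Convert each phasor to rectangular form:
  V1 = 16.3·(cos(-90.0°) + j·sin(-90.0°)) = 0 - j16.3 V
  V2 = 7.55·(cos(60.0°) + j·sin(60.0°)) = 3.775 + j6.538 V
  V3 = 9.85·(cos(-177.0°) + j·sin(-177.0°)) = -9.837 - j0.5155 V
Step 2 — Sum components: V_total = -6.062 - j10.28 V.
Step 3 — Convert to polar: |V_total| = 11.93 V, ∠V_total = -120.5°.

V_total = 11.93∠-120.5° V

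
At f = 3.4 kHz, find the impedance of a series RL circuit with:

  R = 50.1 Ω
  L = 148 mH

Step 1 — Angular frequency: ω = 2π·f = 2π·3400 = 2.136e+04 rad/s.
Step 2 — Component impedances:
  R: Z = R = 50.1 Ω
  L: Z = jωL = j·2.136e+04·0.148 = 0 + j3162 Ω
Step 3 — Series combination: Z_total = R + L = 50.1 + j3162 Ω = 3162∠89.1° Ω.

Z = 50.1 + j3162 Ω = 3162∠89.1° Ω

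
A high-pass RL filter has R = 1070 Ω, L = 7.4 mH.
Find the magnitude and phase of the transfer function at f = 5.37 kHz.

Step 1 — Angular frequency: ω = 2π·5370 = 3.374e+04 rad/s.
Step 2 — Transfer function: H(jω) = jωL/(R + jωL).
Step 3 — Numerator jωL = j·249.7; denominator R + jωL = 1070 + j249.7.
Step 4 — H = 0.05164 + j0.2213.
Step 5 — Magnitude: |H| = 0.2272 (-12.9 dB); phase: φ = 76.9°.

|H| = 0.2272 (-12.9 dB), φ = 76.9°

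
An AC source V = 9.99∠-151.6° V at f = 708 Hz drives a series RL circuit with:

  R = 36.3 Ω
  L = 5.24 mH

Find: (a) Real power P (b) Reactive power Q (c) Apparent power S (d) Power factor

Step 1 — Angular frequency: ω = 2π·f = 2π·708 = 4448 rad/s.
Step 2 — Component impedances:
  R: Z = R = 36.3 Ω
  L: Z = jωL = j·4448·0.00524 = 0 + j23.31 Ω
Step 3 — Series combination: Z_total = R + L = 36.3 + j23.31 Ω = 43.14∠32.7° Ω.
Step 4 — Source phasor: V = 9.99∠-151.6° V = -8.788 - j4.751 V.
Step 5 — Current: I = V / Z = -0.2309 + j0.01739 A = 0.2316∠175.7° A.
Step 6 — Complex power: S = V·I* = 1.947 + j1.25 VA.
Step 7 — Real power: P = Re(S) = 1.947 W.
Step 8 — Reactive power: Q = Im(S) = 1.25 VAR.
Step 9 — Apparent power: |S| = 2.313 VA.
Step 10 — Power factor: PF = P/|S| = 0.8414 (lagging).

(a) P = 1.947 W  (b) Q = 1.25 VAR  (c) S = 2.313 VA  (d) PF = 0.8414 (lagging)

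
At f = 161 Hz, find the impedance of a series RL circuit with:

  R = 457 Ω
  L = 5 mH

Step 1 — Angular frequency: ω = 2π·f = 2π·161 = 1012 rad/s.
Step 2 — Component impedances:
  R: Z = R = 457 Ω
  L: Z = jωL = j·1012·0.005 = 0 + j5.058 Ω
Step 3 — Series combination: Z_total = R + L = 457 + j5.058 Ω = 457∠0.6° Ω.

Z = 457 + j5.058 Ω = 457∠0.6° Ω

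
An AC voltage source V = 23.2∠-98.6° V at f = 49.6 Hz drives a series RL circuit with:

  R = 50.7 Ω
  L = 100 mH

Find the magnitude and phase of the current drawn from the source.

Step 1 — Angular frequency: ω = 2π·f = 2π·49.6 = 311.6 rad/s.
Step 2 — Component impedances:
  R: Z = R = 50.7 Ω
  L: Z = jωL = j·311.6·0.1 = 0 + j31.16 Ω
Step 3 — Series combination: Z_total = R + L = 50.7 + j31.16 Ω = 59.51∠31.6° Ω.
Step 4 — Source phasor: V = 23.2∠-98.6° V = -3.469 - j22.94 V.
Step 5 — Ohm's law: I = V / Z_total = (-3.469 - j22.94) / (50.7 + j31.16) = -0.2515 - j0.2978 A.
Step 6 — Convert to polar: |I| = 0.3898 A, ∠I = -130.2°.

I = 0.3898∠-130.2° A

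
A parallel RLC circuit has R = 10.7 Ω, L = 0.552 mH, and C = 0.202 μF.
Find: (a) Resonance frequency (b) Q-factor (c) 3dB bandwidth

Step 1 — Resonance: ω₀ = 1/√(LC) = 1/√(0.000552·2.02e-07) = 9.47e+04 rad/s.
Step 2 — f₀ = ω₀/(2π) = 1.507e+04 Hz.
Step 3 — Parallel Q: Q = R/(ω₀L) = 10.7/(9.47e+04·0.000552) = 0.2047.
Step 4 — Bandwidth: Δω = ω₀/Q = 4.627e+05 rad/s; BW = Δω/(2π) = 7.364e+04 Hz.

(a) f₀ = 1.507e+04 Hz  (b) Q = 0.2047  (c) BW = 7.364e+04 Hz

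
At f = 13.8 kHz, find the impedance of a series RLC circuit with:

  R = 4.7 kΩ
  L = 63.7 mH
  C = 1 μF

Step 1 — Angular frequency: ω = 2π·f = 2π·1.38e+04 = 8.671e+04 rad/s.
Step 2 — Component impedances:
  R: Z = R = 4700 Ω
  L: Z = jωL = j·8.671e+04·0.0637 = 0 + j5523 Ω
  C: Z = 1/(jωC) = -j/(ω·C) = 0 - j11.53 Ω
Step 3 — Series combination: Z_total = R + L + C = 4700 + j5512 Ω = 7244∠49.5° Ω.

Z = 4700 + j5512 Ω = 7244∠49.5° Ω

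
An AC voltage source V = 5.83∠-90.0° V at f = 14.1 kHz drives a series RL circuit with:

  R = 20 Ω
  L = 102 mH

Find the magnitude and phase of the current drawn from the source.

Step 1 — Angular frequency: ω = 2π·f = 2π·1.41e+04 = 8.859e+04 rad/s.
Step 2 — Component impedances:
  R: Z = R = 20 Ω
  L: Z = jωL = j·8.859e+04·0.102 = 0 + j9036 Ω
Step 3 — Series combination: Z_total = R + L = 20 + j9036 Ω = 9036∠89.9° Ω.
Step 4 — Source phasor: V = 5.83∠-90.0° V = 0 - j5.83 V.
Step 5 — Ohm's law: I = V / Z_total = (0 - j5.83) / (20 + j9036) = -0.0006452 - j1.428e-06 A.
Step 6 — Convert to polar: |I| = 0.0006452 A, ∠I = -179.9°.

I = 0.0006452∠-179.9° A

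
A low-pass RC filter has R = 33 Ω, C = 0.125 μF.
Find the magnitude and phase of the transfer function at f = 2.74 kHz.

Step 1 — Angular frequency: ω = 2π·2740 = 1.722e+04 rad/s.
Step 2 — Transfer function: H(jω) = 1/(1 + jωRC).
Step 3 — Denominator: 1 + jωRC = 1 + j·1.722e+04·33·1.25e-07 = 1 + j0.07102.
Step 4 — H = 0.995 - j0.07066.
Step 5 — Magnitude: |H| = 0.9975 (-0.0 dB); phase: φ = -4.1°.

|H| = 0.9975 (-0.0 dB), φ = -4.1°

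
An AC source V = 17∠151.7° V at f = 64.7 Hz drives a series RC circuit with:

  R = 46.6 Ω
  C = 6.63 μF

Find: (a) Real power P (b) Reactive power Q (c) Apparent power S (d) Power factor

Step 1 — Angular frequency: ω = 2π·f = 2π·64.7 = 406.5 rad/s.
Step 2 — Component impedances:
  R: Z = R = 46.6 Ω
  C: Z = 1/(jωC) = -j/(ω·C) = 0 - j371 Ω
Step 3 — Series combination: Z_total = R + C = 46.6 - j371 Ω = 373.9∠-82.8° Ω.
Step 4 — Source phasor: V = 17∠151.7° V = -14.97 + j8.059 V.
Step 5 — Current: I = V / Z = -0.02637 - j0.03703 A = 0.04546∠-125.5° A.
Step 6 — Complex power: S = V·I* = 0.09631 - j0.7668 VA.
Step 7 — Real power: P = Re(S) = 0.09631 W.
Step 8 — Reactive power: Q = Im(S) = -0.7668 VAR.
Step 9 — Apparent power: |S| = 0.7729 VA.
Step 10 — Power factor: PF = P/|S| = 0.1246 (leading).

(a) P = 0.09631 W  (b) Q = -0.7668 VAR  (c) S = 0.7729 VA  (d) PF = 0.1246 (leading)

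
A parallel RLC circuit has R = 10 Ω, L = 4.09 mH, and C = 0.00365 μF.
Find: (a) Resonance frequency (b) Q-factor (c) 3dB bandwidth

Step 1 — Resonance: ω₀ = 1/√(LC) = 1/√(0.00409·3.65e-09) = 2.588e+05 rad/s.
Step 2 — f₀ = ω₀/(2π) = 4.119e+04 Hz.
Step 3 — Parallel Q: Q = R/(ω₀L) = 10/(2.588e+05·0.00409) = 0.009447.
Step 4 — Bandwidth: Δω = ω₀/Q = 2.74e+07 rad/s; BW = Δω/(2π) = 4.36e+06 Hz.

(a) f₀ = 4.119e+04 Hz  (b) Q = 0.009447  (c) BW = 4.36e+06 Hz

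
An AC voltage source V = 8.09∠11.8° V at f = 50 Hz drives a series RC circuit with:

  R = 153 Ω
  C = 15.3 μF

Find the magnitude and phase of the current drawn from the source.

Step 1 — Angular frequency: ω = 2π·f = 2π·50 = 314.2 rad/s.
Step 2 — Component impedances:
  R: Z = R = 153 Ω
  C: Z = 1/(jωC) = -j/(ω·C) = 0 - j208 Ω
Step 3 — Series combination: Z_total = R + C = 153 - j208 Ω = 258.2∠-53.7° Ω.
Step 4 — Source phasor: V = 8.09∠11.8° V = 7.919 + j1.654 V.
Step 5 — Ohm's law: I = V / Z_total = (7.919 + j1.654) / (153 - j208) = 0.01301 + j0.0285 A.
Step 6 — Convert to polar: |I| = 0.03133 A, ∠I = 65.5°.

I = 0.03133∠65.5° A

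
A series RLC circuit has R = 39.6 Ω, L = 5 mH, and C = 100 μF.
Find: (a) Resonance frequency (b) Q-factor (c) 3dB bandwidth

Step 1 — Resonance: ω₀ = 1/√(LC) = 1/√(0.005·0.0001) = 1414 rad/s.
Step 2 — f₀ = ω₀/(2π) = 225.1 Hz.
Step 3 — Series Q: Q = ω₀L/R = 1414·0.005/39.6 = 0.1786.
Step 4 — Bandwidth: Δω = ω₀/Q = 7920 rad/s; BW = Δω/(2π) = 1261 Hz.

(a) f₀ = 225.1 Hz  (b) Q = 0.1786  (c) BW = 1261 Hz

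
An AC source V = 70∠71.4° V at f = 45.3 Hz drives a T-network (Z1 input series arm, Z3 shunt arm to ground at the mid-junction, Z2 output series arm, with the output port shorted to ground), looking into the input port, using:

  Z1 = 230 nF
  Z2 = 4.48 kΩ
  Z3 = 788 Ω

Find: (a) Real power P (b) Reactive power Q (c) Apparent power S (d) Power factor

Step 1 — Angular frequency: ω = 2π·f = 2π·45.3 = 284.6 rad/s.
Step 2 — Component impedances:
  Z1: Z = 1/(jωC) = -j/(ω·C) = 0 - j1.528e+04 Ω
  Z2: Z = R = 4480 Ω
  Z3: Z = R = 788 Ω
Step 3 — With the output port shorted to ground, the output series arm Z2 runs from the junction to ground; the shunt arm Z3 also runs from the junction to ground. They appear in parallel: Z3 || Z2 = 670.1 Ω.
Step 4 — Series with input arm Z1: Z_in = Z1 + (Z3 || Z2) = 670.1 - j1.528e+04 Ω = 1.529e+04∠-87.5° Ω.
Step 5 — Source phasor: V = 70∠71.4° V = 22.33 + j66.34 V.
Step 6 — Current: I = V / Z = -0.004271 + j0.001649 A = 0.004578∠158.9° A.
Step 7 — Complex power: S = V·I* = 0.01405 - j0.3202 VA.
Step 8 — Real power: P = Re(S) = 0.01405 W.
Step 9 — Reactive power: Q = Im(S) = -0.3202 VAR.
Step 10 — Apparent power: |S| = 0.3205 VA.
Step 11 — Power factor: PF = P/|S| = 0.04383 (leading).

(a) P = 0.01405 W  (b) Q = -0.3202 VAR  (c) S = 0.3205 VA  (d) PF = 0.04383 (leading)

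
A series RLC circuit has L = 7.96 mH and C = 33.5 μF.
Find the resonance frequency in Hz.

Step 1 — Resonance condition Im(Z)=0 gives ω₀ = 1/√(LC).
Step 2 — ω₀ = 1/√(0.00796·3.35e-05) = 1937 rad/s.
Step 3 — f₀ = ω₀/(2π) = 308.2 Hz.

f₀ = 308.2 Hz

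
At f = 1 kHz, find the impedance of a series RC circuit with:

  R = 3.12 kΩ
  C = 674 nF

Step 1 — Angular frequency: ω = 2π·f = 2π·1000 = 6283 rad/s.
Step 2 — Component impedances:
  R: Z = R = 3120 Ω
  C: Z = 1/(jωC) = -j/(ω·C) = 0 - j236.1 Ω
Step 3 — Series combination: Z_total = R + C = 3120 - j236.1 Ω = 3129∠-4.3° Ω.

Z = 3120 - j236.1 Ω = 3129∠-4.3° Ω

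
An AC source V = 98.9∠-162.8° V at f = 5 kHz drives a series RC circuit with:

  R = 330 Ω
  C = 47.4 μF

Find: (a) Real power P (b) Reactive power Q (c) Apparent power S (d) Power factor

Step 1 — Angular frequency: ω = 2π·f = 2π·5000 = 3.142e+04 rad/s.
Step 2 — Component impedances:
  R: Z = R = 330 Ω
  C: Z = 1/(jωC) = -j/(ω·C) = 0 - j0.6715 Ω
Step 3 — Series combination: Z_total = R + C = 330 - j0.6715 Ω = 330∠-0.1° Ω.
Step 4 — Source phasor: V = 98.9∠-162.8° V = -94.48 - j29.25 V.
Step 5 — Current: I = V / Z = -0.2861 - j0.08921 A = 0.2997∠-162.7° A.
Step 6 — Complex power: S = V·I* = 29.64 - j0.06032 VA.
Step 7 — Real power: P = Re(S) = 29.64 W.
Step 8 — Reactive power: Q = Im(S) = -0.06032 VAR.
Step 9 — Apparent power: |S| = 29.64 VA.
Step 10 — Power factor: PF = P/|S| = 1 (leading).

(a) P = 29.64 W  (b) Q = -0.06032 VAR  (c) S = 29.64 VA  (d) PF = 1 (leading)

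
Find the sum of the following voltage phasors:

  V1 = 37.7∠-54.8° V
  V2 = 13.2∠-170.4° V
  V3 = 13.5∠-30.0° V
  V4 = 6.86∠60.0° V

Step 1 — Convert each phasor to rectangular form:
  V1 = 37.7·(cos(-54.8°) + j·sin(-54.8°)) = 21.73 - j30.81 V
  V2 = 13.2·(cos(-170.4°) + j·sin(-170.4°)) = -13.02 - j2.201 V
  V3 = 13.5·(cos(-30.0°) + j·sin(-30.0°)) = 11.69 - j6.75 V
  V4 = 6.86·(cos(60.0°) + j·sin(60.0°)) = 3.43 + j5.941 V
Step 2 — Sum components: V_total = 23.84 - j33.82 V.
Step 3 — Convert to polar: |V_total| = 41.37 V, ∠V_total = -54.8°.

V_total = 41.37∠-54.8° V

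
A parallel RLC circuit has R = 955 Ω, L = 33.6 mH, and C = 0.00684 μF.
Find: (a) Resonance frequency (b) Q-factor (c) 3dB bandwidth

Step 1 — Resonance: ω₀ = 1/√(LC) = 1/√(0.0336·6.84e-09) = 6.596e+04 rad/s.
Step 2 — f₀ = ω₀/(2π) = 1.05e+04 Hz.
Step 3 — Parallel Q: Q = R/(ω₀L) = 955/(6.596e+04·0.0336) = 0.4309.
Step 4 — Bandwidth: Δω = ω₀/Q = 1.531e+05 rad/s; BW = Δω/(2π) = 2.436e+04 Hz.

(a) f₀ = 1.05e+04 Hz  (b) Q = 0.4309  (c) BW = 2.436e+04 Hz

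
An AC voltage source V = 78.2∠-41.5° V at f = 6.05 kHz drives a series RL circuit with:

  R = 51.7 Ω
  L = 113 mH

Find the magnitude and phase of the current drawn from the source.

Step 1 — Angular frequency: ω = 2π·f = 2π·6050 = 3.801e+04 rad/s.
Step 2 — Component impedances:
  R: Z = R = 51.7 Ω
  L: Z = jωL = j·3.801e+04·0.113 = 0 + j4295 Ω
Step 3 — Series combination: Z_total = R + L = 51.7 + j4295 Ω = 4296∠89.3° Ω.
Step 4 — Source phasor: V = 78.2∠-41.5° V = 58.57 - j51.82 V.
Step 5 — Ohm's law: I = V / Z_total = (58.57 - j51.82) / (51.7 + j4295) = -0.0119 - j0.01378 A.
Step 6 — Convert to polar: |I| = 0.0182 A, ∠I = -130.8°.

I = 0.0182∠-130.8° A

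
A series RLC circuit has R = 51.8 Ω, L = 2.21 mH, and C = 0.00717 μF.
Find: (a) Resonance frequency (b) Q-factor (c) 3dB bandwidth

Step 1 — Resonance: ω₀ = 1/√(LC) = 1/√(0.00221·7.17e-09) = 2.512e+05 rad/s.
Step 2 — f₀ = ω₀/(2π) = 3.998e+04 Hz.
Step 3 — Series Q: Q = ω₀L/R = 2.512e+05·0.00221/51.8 = 10.72.
Step 4 — Bandwidth: Δω = ω₀/Q = 2.344e+04 rad/s; BW = Δω/(2π) = 3730 Hz.

(a) f₀ = 3.998e+04 Hz  (b) Q = 10.72  (c) BW = 3730 Hz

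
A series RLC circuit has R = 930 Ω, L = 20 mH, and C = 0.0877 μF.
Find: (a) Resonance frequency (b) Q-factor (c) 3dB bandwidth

Step 1 — Resonance: ω₀ = 1/√(LC) = 1/√(0.02·8.77e-08) = 2.388e+04 rad/s.
Step 2 — f₀ = ω₀/(2π) = 3800 Hz.
Step 3 — Series Q: Q = ω₀L/R = 2.388e+04·0.02/930 = 0.5135.
Step 4 — Bandwidth: Δω = ω₀/Q = 4.65e+04 rad/s; BW = Δω/(2π) = 7401 Hz.

(a) f₀ = 3800 Hz  (b) Q = 0.5135  (c) BW = 7401 Hz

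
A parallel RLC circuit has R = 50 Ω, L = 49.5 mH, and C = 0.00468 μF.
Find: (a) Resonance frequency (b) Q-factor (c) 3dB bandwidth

Step 1 — Resonance: ω₀ = 1/√(LC) = 1/√(0.0495·4.68e-09) = 6.57e+04 rad/s.
Step 2 — f₀ = ω₀/(2π) = 1.046e+04 Hz.
Step 3 — Parallel Q: Q = R/(ω₀L) = 50/(6.57e+04·0.0495) = 0.01537.
Step 4 — Bandwidth: Δω = ω₀/Q = 4.274e+06 rad/s; BW = Δω/(2π) = 6.801e+05 Hz.

(a) f₀ = 1.046e+04 Hz  (b) Q = 0.01537  (c) BW = 6.801e+05 Hz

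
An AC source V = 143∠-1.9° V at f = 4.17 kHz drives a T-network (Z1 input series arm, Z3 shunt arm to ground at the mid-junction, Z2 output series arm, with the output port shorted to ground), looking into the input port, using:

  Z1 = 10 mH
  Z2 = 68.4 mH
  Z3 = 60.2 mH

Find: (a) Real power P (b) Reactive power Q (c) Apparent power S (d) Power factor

Step 1 — Angular frequency: ω = 2π·f = 2π·4170 = 2.62e+04 rad/s.
Step 2 — Component impedances:
  Z1: Z = jωL = j·2.62e+04·0.01 = 0 + j262 Ω
  Z2: Z = jωL = j·2.62e+04·0.0684 = 0 + j1792 Ω
  Z3: Z = jωL = j·2.62e+04·0.0602 = 0 + j1577 Ω
Step 3 — With the output port shorted to ground, the output series arm Z2 runs from the junction to ground; the shunt arm Z3 also runs from the junction to ground. They appear in parallel: Z3 || Z2 = 0 + j838.9 Ω.
Step 4 — Series with input arm Z1: Z_in = Z1 + (Z3 || Z2) = 0 + j1101 Ω = 1101∠90.0° Ω.
Step 5 — Source phasor: V = 143∠-1.9° V = 142.9 - j4.741 V.
Step 6 — Current: I = V / Z = -0.004306 - j0.1298 A = 0.1299∠-91.9° A.
Step 7 — Complex power: S = V·I* = 0 + j18.57 VA.
Step 8 — Real power: P = Re(S) = 0 W.
Step 9 — Reactive power: Q = Im(S) = 18.57 VAR.
Step 10 — Apparent power: |S| = 18.57 VA.
Step 11 — Power factor: PF = P/|S| = 0 (lagging).

(a) P = 0 W  (b) Q = 18.57 VAR  (c) S = 18.57 VA  (d) PF = 0 (lagging)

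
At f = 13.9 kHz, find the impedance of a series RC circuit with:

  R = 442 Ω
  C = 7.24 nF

Step 1 — Angular frequency: ω = 2π·f = 2π·1.39e+04 = 8.734e+04 rad/s.
Step 2 — Component impedances:
  R: Z = R = 442 Ω
  C: Z = 1/(jωC) = -j/(ω·C) = 0 - j1581 Ω
Step 3 — Series combination: Z_total = R + C = 442 - j1581 Ω = 1642∠-74.4° Ω.

Z = 442 - j1581 Ω = 1642∠-74.4° Ω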